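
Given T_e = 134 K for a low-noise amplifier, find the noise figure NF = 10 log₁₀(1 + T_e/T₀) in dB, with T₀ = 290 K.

F = 1 + T_e/T₀ = 1 + 134/290 = 1.46207
NF = 10 log₁₀(1.46207) = 1.65 dB

1.65 dB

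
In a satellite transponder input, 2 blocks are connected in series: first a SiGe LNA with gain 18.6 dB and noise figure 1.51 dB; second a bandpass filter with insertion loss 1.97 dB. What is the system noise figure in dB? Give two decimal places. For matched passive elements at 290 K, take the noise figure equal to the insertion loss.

Convert to linear (a loss of L dB is a gain of −L dB): F_i = 10^(NF_i/10), G_i = 10^(G_i,dB/10)
  Stage 1: F_1 = 10^(1.51/10) = 1.416, G_1 = 10^(18.6/10) = 72.44
  Stage 2: F_2 = 10^(1.97/10) = 1.574, G_2 = 10^(−1.97/10) = 0.6353
Friis cascade:
  F = 1.416 + (1.574 − 1)/72.44 = 1.424
NF = 10 log₁₀(1.424) = 1.53 dB

1.53 dB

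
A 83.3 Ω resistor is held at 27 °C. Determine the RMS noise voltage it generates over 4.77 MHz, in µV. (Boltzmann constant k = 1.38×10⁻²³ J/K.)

T = 27 °C + 273.15 = 300.15 K
V_n = √(4kTRB)
4kTRB = 4 × 1.38×10⁻²³ × 300.15 × 8.33×10¹ × 4.77×10⁶ = 6.58×10⁻¹² V²
V_n = √(6.58×10⁻¹²) = 2.57×10⁻⁶ V = 2.57 µV

2.57 µV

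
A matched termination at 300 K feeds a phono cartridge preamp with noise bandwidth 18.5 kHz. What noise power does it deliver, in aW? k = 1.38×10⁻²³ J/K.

P_n = kTB = 1.38×10⁻²³ × 300 × 1.85×10⁴ = 7.66×10⁻¹⁷ W = 76.6 aW

76.6 aW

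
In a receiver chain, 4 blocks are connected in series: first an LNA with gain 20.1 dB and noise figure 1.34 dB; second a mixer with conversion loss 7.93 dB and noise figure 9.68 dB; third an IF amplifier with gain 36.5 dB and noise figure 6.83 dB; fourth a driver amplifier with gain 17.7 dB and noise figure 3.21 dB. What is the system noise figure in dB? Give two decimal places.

Convert to linear (a loss of L dB is a gain of −L dB): F_i = 10^(NF_i/10), G_i = 10^(G_i,dB/10)
  Stage 1: F_1 = 10^(1.34/10) = 1.361, G_1 = 10^(20.1/10) = 102.3
  Stage 2: F_2 = 10^(9.68/10) = 9.290, G_2 = 10^(−7.93/10) = 0.1611
  Stage 3: F_3 = 10^(6.83/10) = 4.819, G_3 = 10^(36.5/10) = 4467
  Stage 4: F_4 = 10^(3.21/10) = 2.094, G_4 = 10^(17.7/10) = 58.88
Friis cascade:
  F = 1.361 + (9.290 − 1)/102.3 + (4.819 − 1)/16.48 + (2.094 − 1)/7.362×10⁴ = 1.674
NF = 10 log₁₀(1.674) = 2.24 dB

2.24 dB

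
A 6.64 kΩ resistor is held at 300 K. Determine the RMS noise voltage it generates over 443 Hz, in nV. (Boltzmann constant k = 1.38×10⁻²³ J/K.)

V_n = √(4kTRB)
4kTRB = 4 × 1.38×10⁻²³ × 300 × 6.64×10³ × 4.43×10² = 4.87×10⁻¹⁴ V²
V_n = √(4.87×10⁻¹⁴) = 2.21×10⁻⁷ V = 221 nV

221 nV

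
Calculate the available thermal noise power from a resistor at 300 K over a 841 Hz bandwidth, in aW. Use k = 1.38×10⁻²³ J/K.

P_n = kTB = 1.38×10⁻²³ × 300 × 8.41×10² = 3.48×10⁻¹⁸ W = 3.48 aW

3.48 aW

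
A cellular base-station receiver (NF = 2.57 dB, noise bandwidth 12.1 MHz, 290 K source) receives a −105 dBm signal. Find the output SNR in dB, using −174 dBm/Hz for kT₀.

−4.4 dB

Noise floor: N = −174 + 10 log₁₀(B) + NF
10 log₁₀(1.21×10⁷) = 70.83 dB
N = −174 + 70.83 + 2.57 = −100.60 dBm
SNR = P_sig − N = −105 − (−100.60) = −4.40 dB → −4.4 dB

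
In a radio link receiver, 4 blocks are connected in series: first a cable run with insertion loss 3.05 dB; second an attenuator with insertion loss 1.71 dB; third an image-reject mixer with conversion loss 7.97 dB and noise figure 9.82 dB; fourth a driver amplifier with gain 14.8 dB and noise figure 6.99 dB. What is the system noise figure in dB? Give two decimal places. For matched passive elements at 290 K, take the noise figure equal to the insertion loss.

20.16 dB

Convert to linear (a loss of L dB is a gain of −L dB): F_i = 10^(NF_i/10), G_i = 10^(G_i,dB/10)
  Stage 1: F_1 = 10^(3.05/10) = 2.018, G_1 = 10^(−3.05/10) = 0.4955
  Stage 2: F_2 = 10^(1.71/10) = 1.483, G_2 = 10^(−1.71/10) = 0.6745
  Stage 3: F_3 = 10^(9.82/10) = 9.594, G_3 = 10^(−7.97/10) = 0.1596
  Stage 4: F_4 = 10^(6.99/10) = 5.000, G_4 = 10^(14.8/10) = 30.20
Friis cascade:
  F = 2.018 + (1.483 − 1)/0.4955 + (9.594 − 1)/0.3342 + (5.000 − 1)/0.05333 = 103.7
NF = 10 log₁₀(103.7) = 20.16 dB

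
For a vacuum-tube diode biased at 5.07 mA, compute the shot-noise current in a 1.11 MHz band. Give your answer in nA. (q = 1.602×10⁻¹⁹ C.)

42.5 nA

I_n = √(2qI·B)
2qI·B = 2 × 1.602×10⁻¹⁹ × 5.07×10⁻³ × 1.11×10⁶ = 1.80×10⁻¹⁵ A²
I_n = √(1.80×10⁻¹⁵) = 4.25×10⁻⁸ A = 42.5 nA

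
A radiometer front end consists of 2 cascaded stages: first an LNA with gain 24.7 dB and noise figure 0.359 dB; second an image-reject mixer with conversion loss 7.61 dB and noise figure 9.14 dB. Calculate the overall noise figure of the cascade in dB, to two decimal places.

0.46 dB

Convert to linear (a loss of L dB is a gain of −L dB): F_i = 10^(NF_i/10), G_i = 10^(G_i,dB/10)
  Stage 1: F_1 = 10^(0.359/10) = 1.086, G_1 = 10^(24.7/10) = 295.1
  Stage 2: F_2 = 10^(9.14/10) = 8.204, G_2 = 10^(−7.61/10) = 0.1734
Friis cascade:
  F = 1.086 + (8.204 − 1)/295.1 = 1.111
NF = 10 log₁₀(1.111) = 0.46 dB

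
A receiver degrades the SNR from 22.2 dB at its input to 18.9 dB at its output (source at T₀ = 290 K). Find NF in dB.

3.3 dB

NF (dB) = SNR_in(dB) − SNR_out(dB) when the source is at T₀
NF = 22.2 − 18.9 = 3.3 dB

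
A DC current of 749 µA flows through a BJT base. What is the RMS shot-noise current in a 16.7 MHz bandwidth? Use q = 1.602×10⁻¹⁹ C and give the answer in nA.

I_n = √(2qI·B)
2qI·B = 2 × 1.602×10⁻¹⁹ × 7.49×10⁻⁴ × 1.67×10⁷ = 4.01×10⁻¹⁵ A²
I_n = √(4.01×10⁻¹⁵) = 6.33×10⁻⁸ A = 63.3 nA

63.3 nA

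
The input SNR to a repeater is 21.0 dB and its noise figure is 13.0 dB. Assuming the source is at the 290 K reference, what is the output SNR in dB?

By definition F = SNR_in/SNR_out, so in dB: SNR_out = SNR_in − NF
SNR_out = 21.0 − 13.0 = 8.0 dB

8.0 dB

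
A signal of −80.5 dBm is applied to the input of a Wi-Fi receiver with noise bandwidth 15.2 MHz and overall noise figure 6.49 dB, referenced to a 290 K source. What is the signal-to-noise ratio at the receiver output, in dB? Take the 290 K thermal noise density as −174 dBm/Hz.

Noise floor: N = −174 + 10 log₁₀(B) + NF
10 log₁₀(1.52×10⁷) = 71.82 dB
N = −174 + 71.82 + 6.49 = −95.69 dBm
SNR = P_sig − N = −80.5 − (−95.69) = 15.19 dB → 15.2 dB

15.2 dB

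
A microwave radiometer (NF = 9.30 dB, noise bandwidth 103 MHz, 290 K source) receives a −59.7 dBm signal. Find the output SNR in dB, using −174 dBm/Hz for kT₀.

24.9 dB

Noise floor: N = −174 + 10 log₁₀(B) + NF
10 log₁₀(1.03×10⁸) = 80.13 dB
N = −174 + 80.13 + 9.30 = −84.57 dBm
SNR = P_sig − N = −59.7 − (−84.57) = 24.87 dB → 24.9 dB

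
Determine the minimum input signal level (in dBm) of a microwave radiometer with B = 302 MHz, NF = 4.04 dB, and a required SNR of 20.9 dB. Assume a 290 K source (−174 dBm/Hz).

Sensitivity = −174 + 10 log₁₀(B) + NF + SNR_min
= −174 + 84.8 + 4.04 + 20.9
= −64.26 dBm → −64.3 dBm

−64.3 dBm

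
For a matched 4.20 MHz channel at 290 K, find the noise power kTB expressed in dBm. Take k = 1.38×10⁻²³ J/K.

P_n = kTB = 1.38×10⁻²³ × 290 × 4.20×10⁶ = 1.68×10⁻¹⁴ W
In dBm: 10 log₁₀(1.68×10⁻¹⁴ / 10⁻³) = −107.7 dBm

−107.7 dBm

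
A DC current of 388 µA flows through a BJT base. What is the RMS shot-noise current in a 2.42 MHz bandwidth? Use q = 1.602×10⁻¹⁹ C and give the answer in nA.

I_n = √(2qI·B)
2qI·B = 2 × 1.602×10⁻¹⁹ × 3.88×10⁻⁴ × 2.42×10⁶ = 3.01×10⁻¹⁶ A²
I_n = √(3.01×10⁻¹⁶) = 1.73×10⁻⁸ A = 17.3 nA

17.3 nA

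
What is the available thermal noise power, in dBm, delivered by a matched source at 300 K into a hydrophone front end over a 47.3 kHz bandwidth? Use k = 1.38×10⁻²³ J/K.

P_n = kTB = 1.38×10⁻²³ × 300 × 4.73×10⁴ = 1.96×10⁻¹⁶ W
In dBm: 10 log₁₀(1.96×10⁻¹⁶ / 10⁻³) = −127.1 dBm

−127.1 dBm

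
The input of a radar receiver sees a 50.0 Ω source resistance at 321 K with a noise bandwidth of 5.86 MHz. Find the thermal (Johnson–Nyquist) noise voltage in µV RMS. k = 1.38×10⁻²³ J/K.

V_n = √(4kTRB)
4kTRB = 4 × 1.38×10⁻²³ × 321 × 5.00×10¹ × 5.86×10⁶ = 5.19×10⁻¹² V²
V_n = √(5.19×10⁻¹²) = 2.28×10⁻⁶ V = 2.28 µV

2.28 µV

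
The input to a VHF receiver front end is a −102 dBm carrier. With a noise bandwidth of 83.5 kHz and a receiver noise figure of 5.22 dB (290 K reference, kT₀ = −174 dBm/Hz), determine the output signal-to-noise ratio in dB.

Noise floor: N = −174 + 10 log₁₀(B) + NF
10 log₁₀(8.35×10⁴) = 49.22 dB
N = −174 + 49.22 + 5.22 = −119.56 dBm
SNR = P_sig − N = −102 − (−119.56) = 17.56 dB → 17.6 dB

17.6 dB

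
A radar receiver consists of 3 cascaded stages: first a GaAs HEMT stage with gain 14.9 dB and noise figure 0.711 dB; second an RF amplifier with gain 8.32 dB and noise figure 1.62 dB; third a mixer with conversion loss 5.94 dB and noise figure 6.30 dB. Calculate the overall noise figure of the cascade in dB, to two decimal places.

0.82 dB

Convert to linear (a loss of L dB is a gain of −L dB): F_i = 10^(NF_i/10), G_i = 10^(G_i,dB/10)
  Stage 1: F_1 = 10^(0.711/10) = 1.178, G_1 = 10^(14.9/10) = 30.90
  Stage 2: F_2 = 10^(1.62/10) = 1.452, G_2 = 10^(8.32/10) = 6.792
  Stage 3: F_3 = 10^(6.30/10) = 4.266, G_3 = 10^(−5.94/10) = 0.2547
Friis cascade:
  F = 1.178 + (1.452 − 1)/30.90 + (4.266 − 1)/209.9 = 1.208
NF = 10 log₁₀(1.208) = 0.82 dB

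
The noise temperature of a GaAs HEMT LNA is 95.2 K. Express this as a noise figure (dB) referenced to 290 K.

F = 1 + T_e/T₀ = 1 + 95.2/290 = 1.32828
NF = 10 log₁₀(1.32828) = 1.23 dB

1.23 dB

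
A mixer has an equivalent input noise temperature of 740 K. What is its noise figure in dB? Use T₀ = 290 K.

F = 1 + T_e/T₀ = 1 + 740/290 = 3.55172
NF = 10 log₁₀(3.55172) = 5.50 dB

5.50 dB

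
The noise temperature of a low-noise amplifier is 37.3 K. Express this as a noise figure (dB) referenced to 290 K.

0.525 dB

F = 1 + T_e/T₀ = 1 + 37.3/290 = 1.12862
NF = 10 log₁₀(1.12862) = 0.525 dB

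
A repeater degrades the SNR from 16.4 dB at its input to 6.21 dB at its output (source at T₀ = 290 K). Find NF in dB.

NF (dB) = SNR_in(dB) − SNR_out(dB) when the source is at T₀
NF = 16.4 − 6.21 = 10.19 dB

10.19 dB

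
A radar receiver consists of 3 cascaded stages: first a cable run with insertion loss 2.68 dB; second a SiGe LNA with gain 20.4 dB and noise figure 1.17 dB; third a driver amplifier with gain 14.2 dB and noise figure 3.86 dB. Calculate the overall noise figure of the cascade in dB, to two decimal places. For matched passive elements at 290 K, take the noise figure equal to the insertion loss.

Convert to linear (a loss of L dB is a gain of −L dB): F_i = 10^(NF_i/10), G_i = 10^(G_i,dB/10)
  Stage 1: F_1 = 10^(2.68/10) = 1.854, G_1 = 10^(−2.68/10) = 0.5395
  Stage 2: F_2 = 10^(1.17/10) = 1.309, G_2 = 10^(20.4/10) = 109.6
  Stage 3: F_3 = 10^(3.86/10) = 2.432, G_3 = 10^(14.2/10) = 26.30
Friis cascade:
  F = 1.854 + (1.309 − 1)/0.5395 + (2.432 − 1)/59.16 = 2.451
NF = 10 log₁₀(2.451) = 3.89 dB

3.89 dB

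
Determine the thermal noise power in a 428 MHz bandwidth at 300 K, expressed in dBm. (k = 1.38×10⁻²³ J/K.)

−87.5 dBm

P_n = kTB = 1.38×10⁻²³ × 300 × 4.28×10⁸ = 1.77×10⁻¹² W
In dBm: 10 log₁₀(1.77×10⁻¹² / 10⁻³) = −87.5 dBm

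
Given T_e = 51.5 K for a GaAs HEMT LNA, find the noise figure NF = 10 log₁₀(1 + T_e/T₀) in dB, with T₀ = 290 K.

F = 1 + T_e/T₀ = 1 + 51.5/290 = 1.17759
NF = 10 log₁₀(1.17759) = 0.710 dB

0.710 dB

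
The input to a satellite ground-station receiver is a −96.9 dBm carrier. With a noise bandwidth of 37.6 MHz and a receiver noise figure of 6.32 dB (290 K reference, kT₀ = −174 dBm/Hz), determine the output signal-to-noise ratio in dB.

−5.0 dB

Noise floor: N = −174 + 10 log₁₀(B) + NF
10 log₁₀(3.76×10⁷) = 75.75 dB
N = −174 + 75.75 + 6.32 = −91.93 dBm
SNR = P_sig − N = −96.9 − (−91.93) = −4.97 dB → −5.0 dB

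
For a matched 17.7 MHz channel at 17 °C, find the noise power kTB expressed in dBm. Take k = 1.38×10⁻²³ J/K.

−101.5 dBm

T = 17 °C + 273.15 = 290.15 K
P_n = kTB = 1.38×10⁻²³ × 290.15 × 1.77×10⁷ = 7.09×10⁻¹⁴ W
In dBm: 10 log₁₀(7.09×10⁻¹⁴ / 10⁻³) = −101.5 dBm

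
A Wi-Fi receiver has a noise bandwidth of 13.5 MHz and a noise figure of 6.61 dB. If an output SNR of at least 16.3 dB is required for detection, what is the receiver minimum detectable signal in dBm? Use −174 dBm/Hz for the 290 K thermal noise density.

Sensitivity = −174 + 10 log₁₀(B) + NF + SNR_min
= −174 + 71.3 + 6.61 + 16.3
= −79.79 dBm → −79.8 dBm

−79.8 dBm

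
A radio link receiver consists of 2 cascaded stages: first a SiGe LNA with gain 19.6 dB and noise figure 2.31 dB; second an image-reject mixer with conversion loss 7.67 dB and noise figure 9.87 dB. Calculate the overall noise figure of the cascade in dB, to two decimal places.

Convert to linear (a loss of L dB is a gain of −L dB): F_i = 10^(NF_i/10), G_i = 10^(G_i,dB/10)
  Stage 1: F_1 = 10^(2.31/10) = 1.702, G_1 = 10^(19.6/10) = 91.20
  Stage 2: F_2 = 10^(9.87/10) = 9.705, G_2 = 10^(−7.67/10) = 0.1710
Friis cascade:
  F = 1.702 + (9.705 − 1)/91.20 = 1.798
NF = 10 log₁₀(1.798) = 2.55 dB

2.55 dB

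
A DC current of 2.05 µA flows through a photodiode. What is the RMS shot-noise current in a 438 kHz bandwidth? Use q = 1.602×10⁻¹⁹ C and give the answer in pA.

536 pA

I_n = √(2qI·B)
2qI·B = 2 × 1.602×10⁻¹⁹ × 2.05×10⁻⁶ × 4.38×10⁵ = 2.88×10⁻¹⁹ A²
I_n = √(2.88×10⁻¹⁹) = 5.36×10⁻¹⁰ A = 536 pA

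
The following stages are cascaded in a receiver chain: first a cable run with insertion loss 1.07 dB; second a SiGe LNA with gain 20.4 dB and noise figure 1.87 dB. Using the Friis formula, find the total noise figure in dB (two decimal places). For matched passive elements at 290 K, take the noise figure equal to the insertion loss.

2.94 dB

Convert to linear (a loss of L dB is a gain of −L dB): F_i = 10^(NF_i/10), G_i = 10^(G_i,dB/10)
  Stage 1: F_1 = 10^(1.07/10) = 1.279, G_1 = 10^(−1.07/10) = 0.7816
  Stage 2: F_2 = 10^(1.87/10) = 1.538, G_2 = 10^(20.4/10) = 109.6
Friis cascade:
  F = 1.279 + (1.538 − 1)/0.7816 = 1.968
NF = 10 log₁₀(1.968) = 2.94 dB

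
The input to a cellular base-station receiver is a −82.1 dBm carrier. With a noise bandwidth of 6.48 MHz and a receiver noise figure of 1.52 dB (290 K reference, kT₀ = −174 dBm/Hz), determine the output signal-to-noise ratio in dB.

22.3 dB

Noise floor: N = −174 + 10 log₁₀(B) + NF
10 log₁₀(6.48×10⁶) = 68.12 dB
N = −174 + 68.12 + 1.52 = −104.36 dBm
SNR = P_sig − N = −82.1 − (−104.36) = 22.26 dB → 22.3 dB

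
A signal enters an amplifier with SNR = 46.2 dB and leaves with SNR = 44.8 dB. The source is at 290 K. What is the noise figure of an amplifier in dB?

NF (dB) = SNR_in(dB) − SNR_out(dB) when the source is at T₀
NF = 46.2 − 44.8 = 1.4 dB

1.4 dB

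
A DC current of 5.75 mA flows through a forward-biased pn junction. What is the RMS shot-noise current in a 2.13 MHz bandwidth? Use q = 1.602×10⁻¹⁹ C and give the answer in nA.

I_n = √(2qI·B)
2qI·B = 2 × 1.602×10⁻¹⁹ × 5.75×10⁻³ × 2.13×10⁶ = 3.92×10⁻¹⁵ A²
I_n = √(3.92×10⁻¹⁵) = 6.26×10⁻⁸ A = 62.6 nA

62.6 nA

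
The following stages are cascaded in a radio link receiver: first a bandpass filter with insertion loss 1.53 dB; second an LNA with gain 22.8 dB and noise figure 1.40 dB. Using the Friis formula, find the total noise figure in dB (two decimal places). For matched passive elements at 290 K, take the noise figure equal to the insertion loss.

2.93 dB

Convert to linear (a loss of L dB is a gain of −L dB): F_i = 10^(NF_i/10), G_i = 10^(G_i,dB/10)
  Stage 1: F_1 = 10^(1.53/10) = 1.422, G_1 = 10^(−1.53/10) = 0.7031
  Stage 2: F_2 = 10^(1.40/10) = 1.380, G_2 = 10^(22.8/10) = 190.5
Friis cascade:
  F = 1.422 + (1.380 − 1)/0.7031 = 1.963
NF = 10 log₁₀(1.963) = 2.93 dB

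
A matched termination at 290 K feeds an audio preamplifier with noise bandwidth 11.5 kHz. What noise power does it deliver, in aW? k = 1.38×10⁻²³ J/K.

P_n = kTB = 1.38×10⁻²³ × 290 × 1.15×10⁴ = 4.60×10⁻¹⁷ W = 46.0 aW

46.0 aW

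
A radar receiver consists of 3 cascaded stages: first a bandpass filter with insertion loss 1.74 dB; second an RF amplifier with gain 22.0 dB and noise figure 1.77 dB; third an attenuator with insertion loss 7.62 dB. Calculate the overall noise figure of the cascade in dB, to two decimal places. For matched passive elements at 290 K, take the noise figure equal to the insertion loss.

Convert to linear (a loss of L dB is a gain of −L dB): F_i = 10^(NF_i/10), G_i = 10^(G_i,dB/10)
  Stage 1: F_1 = 10^(1.74/10) = 1.493, G_1 = 10^(−1.74/10) = 0.6699
  Stage 2: F_2 = 10^(1.77/10) = 1.503, G_2 = 10^(22.0/10) = 158.5
  Stage 3: F_3 = 10^(7.62/10) = 5.781, G_3 = 10^(−7.62/10) = 0.1730
Friis cascade:
  F = 1.493 + (1.503 − 1)/0.6699 + (5.781 − 1)/106.2 = 2.289
NF = 10 log₁₀(2.289) = 3.60 dB

3.60 dB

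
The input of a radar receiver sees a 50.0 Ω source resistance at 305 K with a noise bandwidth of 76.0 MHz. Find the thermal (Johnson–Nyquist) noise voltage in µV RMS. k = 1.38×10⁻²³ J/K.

V_n = √(4kTRB)
4kTRB = 4 × 1.38×10⁻²³ × 305 × 5.00×10¹ × 7.60×10⁷ = 6.40×10⁻¹¹ V²
V_n = √(6.40×10⁻¹¹) = 8.00×10⁻⁶ V = 8.00 µV

8.00 µV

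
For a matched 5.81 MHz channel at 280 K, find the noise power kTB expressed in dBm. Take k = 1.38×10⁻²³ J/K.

−106.5 dBm

P_n = kTB = 1.38×10⁻²³ × 280 × 5.81×10⁶ = 2.24×10⁻¹⁴ W
In dBm: 10 log₁₀(2.24×10⁻¹⁴ / 10⁻³) = −106.5 dBm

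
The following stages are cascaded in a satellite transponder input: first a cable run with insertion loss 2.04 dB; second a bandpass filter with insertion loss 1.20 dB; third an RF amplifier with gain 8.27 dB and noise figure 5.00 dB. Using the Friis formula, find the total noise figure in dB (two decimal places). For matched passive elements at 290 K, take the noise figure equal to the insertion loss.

8.24 dB

Convert to linear (a loss of L dB is a gain of −L dB): F_i = 10^(NF_i/10), G_i = 10^(G_i,dB/10)
  Stage 1: F_1 = 10^(2.04/10) = 1.600, G_1 = 10^(−2.04/10) = 0.6252
  Stage 2: F_2 = 10^(1.20/10) = 1.318, G_2 = 10^(−1.20/10) = 0.7586
  Stage 3: F_3 = 10^(5.00/10) = 3.162, G_3 = 10^(8.27/10) = 6.714
Friis cascade:
  F = 1.600 + (1.318 − 1)/0.6252 + (3.162 − 1)/0.4742 = 6.668
NF = 10 log₁₀(6.668) = 8.24 dB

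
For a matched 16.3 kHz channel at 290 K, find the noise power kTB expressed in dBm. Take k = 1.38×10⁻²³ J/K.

−131.9 dBm

P_n = kTB = 1.38×10⁻²³ × 290 × 1.63×10⁴ = 6.52×10⁻¹⁷ W
In dBm: 10 log₁₀(6.52×10⁻¹⁷ / 10⁻³) = −131.9 dBm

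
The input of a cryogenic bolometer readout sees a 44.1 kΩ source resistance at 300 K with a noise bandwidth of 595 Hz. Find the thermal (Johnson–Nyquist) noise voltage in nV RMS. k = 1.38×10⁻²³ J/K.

V_n = √(4kTRB)
4kTRB = 4 × 1.38×10⁻²³ × 300 × 4.41×10⁴ × 5.95×10² = 4.35×10⁻¹³ V²
V_n = √(4.35×10⁻¹³) = 6.59×10⁻⁷ V = 659 nV

659 nV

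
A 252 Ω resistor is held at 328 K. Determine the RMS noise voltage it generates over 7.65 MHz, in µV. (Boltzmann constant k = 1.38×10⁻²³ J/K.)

5.91 µV

V_n = √(4kTRB)
4kTRB = 4 × 1.38×10⁻²³ × 328 × 2.52×10² × 7.65×10⁶ = 3.49×10⁻¹¹ V²
V_n = √(3.49×10⁻¹¹) = 5.91×10⁻⁶ V = 5.91 µV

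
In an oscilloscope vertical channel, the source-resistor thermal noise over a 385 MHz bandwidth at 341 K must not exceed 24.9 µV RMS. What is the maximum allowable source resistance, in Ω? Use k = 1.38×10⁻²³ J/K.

85.6 Ω

Johnson–Nyquist: V_n = √(4kTRB) ⇒ R = V_n² / (4kTB)
4kTB = 4 × 1.38×10⁻²³ × 341 × 3.85×10⁸ = 7.25×10⁻¹²
R = (2.49×10⁻⁵)² / 7.25×10⁻¹² = 8.56×10¹ Ω = 85.6 Ω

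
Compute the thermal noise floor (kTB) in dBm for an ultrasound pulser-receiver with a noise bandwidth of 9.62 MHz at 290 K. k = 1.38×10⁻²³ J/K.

−104.1 dBm

P_n = kTB = 1.38×10⁻²³ × 290 × 9.62×10⁶ = 3.85×10⁻¹⁴ W
In dBm: 10 log₁₀(3.85×10⁻¹⁴ / 10⁻³) = −104.1 dBm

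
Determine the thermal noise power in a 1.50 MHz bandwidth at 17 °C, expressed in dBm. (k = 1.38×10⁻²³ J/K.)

−112.2 dBm

T = 17 °C + 273.15 = 290.15 K
P_n = kTB = 1.38×10⁻²³ × 290.15 × 1.50×10⁶ = 6.01×10⁻¹⁵ W
In dBm: 10 log₁₀(6.01×10⁻¹⁵ / 10⁻³) = −112.2 dBm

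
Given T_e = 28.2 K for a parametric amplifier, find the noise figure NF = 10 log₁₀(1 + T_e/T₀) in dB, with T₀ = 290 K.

F = 1 + T_e/T₀ = 1 + 28.2/290 = 1.09724
NF = 10 log₁₀(1.09724) = 0.403 dB

0.403 dB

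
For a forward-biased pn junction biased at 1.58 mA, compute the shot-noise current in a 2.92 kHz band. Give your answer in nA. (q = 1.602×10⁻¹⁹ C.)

I_n = √(2qI·B)
2qI·B = 2 × 1.602×10⁻¹⁹ × 1.58×10⁻³ × 2.92×10³ = 1.48×10⁻¹⁸ A²
I_n = √(1.48×10⁻¹⁸) = 1.22×10⁻⁹ A = 1.22 nA

1.22 nA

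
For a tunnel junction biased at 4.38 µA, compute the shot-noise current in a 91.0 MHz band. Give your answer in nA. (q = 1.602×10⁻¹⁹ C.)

11.3 nA

I_n = √(2qI·B)
2qI·B = 2 × 1.602×10⁻¹⁹ × 4.38×10⁻⁶ × 9.10×10⁷ = 1.28×10⁻¹⁶ A²
I_n = √(1.28×10⁻¹⁶) = 1.13×10⁻⁸ A = 11.3 nA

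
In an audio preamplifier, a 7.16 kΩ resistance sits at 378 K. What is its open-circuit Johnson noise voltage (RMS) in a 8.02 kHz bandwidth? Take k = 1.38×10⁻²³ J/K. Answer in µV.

V_n = √(4kTRB)
4kTRB = 4 × 1.38×10⁻²³ × 378 × 7.16×10³ × 8.02×10³ = 1.20×10⁻¹² V²
V_n = √(1.20×10⁻¹²) = 1.09×10⁻⁶ V = 1.09 µV

1.09 µV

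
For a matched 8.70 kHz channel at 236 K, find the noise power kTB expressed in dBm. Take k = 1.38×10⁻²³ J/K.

P_n = kTB = 1.38×10⁻²³ × 236 × 8.70×10³ = 2.83×10⁻¹⁷ W
In dBm: 10 log₁₀(2.83×10⁻¹⁷ / 10⁻³) = −135.5 dBm

−135.5 dBm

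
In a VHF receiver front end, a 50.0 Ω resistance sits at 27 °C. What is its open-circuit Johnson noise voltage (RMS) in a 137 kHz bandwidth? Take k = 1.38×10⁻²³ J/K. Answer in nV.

T = 27 °C + 273.15 = 300.15 K
V_n = √(4kTRB)
4kTRB = 4 × 1.38×10⁻²³ × 300.15 × 5.00×10¹ × 1.37×10⁵ = 1.13×10⁻¹³ V²
V_n = √(1.13×10⁻¹³) = 3.37×10⁻⁷ V = 337 nV

337 nV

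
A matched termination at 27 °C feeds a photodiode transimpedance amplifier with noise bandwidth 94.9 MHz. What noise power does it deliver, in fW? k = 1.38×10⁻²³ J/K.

393 fW

T = 27 °C + 273.15 = 300.15 K
P_n = kTB = 1.38×10⁻²³ × 300.15 × 9.49×10⁷ = 3.93×10⁻¹³ W = 393 fW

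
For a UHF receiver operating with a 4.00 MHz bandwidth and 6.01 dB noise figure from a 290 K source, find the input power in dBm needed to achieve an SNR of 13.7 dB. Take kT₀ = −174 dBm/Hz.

Sensitivity = −174 + 10 log₁₀(B) + NF + SNR_min
= −174 + 66.02 + 6.01 + 13.7
= −88.27 dBm → −88.3 dBm

−88.3 dBm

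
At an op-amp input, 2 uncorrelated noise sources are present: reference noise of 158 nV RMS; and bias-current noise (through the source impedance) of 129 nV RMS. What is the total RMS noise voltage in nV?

204 nV

Uncorrelated sources add in power (mean-square): V_tot = √(ΣV_i²)
V_tot = √[(1.58×10⁻⁷)² + (1.29×10⁻⁷)²] = 2.04×10⁻⁷ V = 204 nV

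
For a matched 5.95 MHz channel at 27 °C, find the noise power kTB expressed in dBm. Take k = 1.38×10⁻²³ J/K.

T = 27 °C + 273.15 = 300.15 K
P_n = kTB = 1.38×10⁻²³ × 300.15 × 5.95×10⁶ = 2.46×10⁻¹⁴ W
In dBm: 10 log₁₀(2.46×10⁻¹⁴ / 10⁻³) = −106.1 dBm

−106.1 dBm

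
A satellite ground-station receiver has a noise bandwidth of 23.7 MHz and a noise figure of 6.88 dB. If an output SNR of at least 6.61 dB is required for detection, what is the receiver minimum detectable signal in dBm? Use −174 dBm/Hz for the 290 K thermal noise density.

Sensitivity = −174 + 10 log₁₀(B) + NF + SNR_min
= −174 + 73.75 + 6.88 + 6.61
= −86.76 dBm → −86.8 dBm

−86.8 dBm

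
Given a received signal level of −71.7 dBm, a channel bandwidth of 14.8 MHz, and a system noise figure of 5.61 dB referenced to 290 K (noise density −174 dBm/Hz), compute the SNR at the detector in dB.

25.0 dB

Noise floor: N = −174 + 10 log₁₀(B) + NF
10 log₁₀(1.48×10⁷) = 71.7 dB
N = −174 + 71.7 + 5.61 = −96.69 dBm
SNR = P_sig − N = −71.7 − (−96.69) = 24.99 dB → 25.0 dB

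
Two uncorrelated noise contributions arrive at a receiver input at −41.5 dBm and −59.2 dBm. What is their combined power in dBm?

−41.4 dBm

Convert to linear, add, convert back:
P₁ = 7.08×10⁻⁸ W, P₂ = 1.20×10⁻⁹ W
P_tot = 7.20×10⁻⁸ W → 10 log₁₀(P_tot / 10⁻³) = −41.4 dBm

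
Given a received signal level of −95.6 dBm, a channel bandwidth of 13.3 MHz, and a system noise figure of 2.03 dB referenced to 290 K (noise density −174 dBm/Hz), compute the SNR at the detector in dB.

Noise floor: N = −174 + 10 log₁₀(B) + NF
10 log₁₀(1.33×10⁷) = 71.24 dB
N = −174 + 71.24 + 2.03 = −100.73 dBm
SNR = P_sig − N = −95.6 − (−100.73) = 5.13 dB → 5.1 dB

5.1 dB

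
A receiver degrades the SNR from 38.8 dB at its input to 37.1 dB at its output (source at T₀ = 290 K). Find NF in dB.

1.7 dB

NF (dB) = SNR_in(dB) − SNR_out(dB) when the source is at T₀
NF = 38.8 − 37.1 = 1.7 dB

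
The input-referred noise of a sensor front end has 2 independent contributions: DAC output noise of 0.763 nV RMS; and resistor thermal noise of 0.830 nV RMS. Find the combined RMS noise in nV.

1.13 nV

Uncorrelated sources add in power (mean-square): V_tot = √(ΣV_i²)
V_tot = √[(7.63×10⁻¹⁰)² + (8.30×10⁻¹⁰)²] = 1.13×10⁻⁹ V = 1.13 nV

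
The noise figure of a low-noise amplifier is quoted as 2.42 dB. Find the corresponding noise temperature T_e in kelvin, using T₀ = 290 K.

216 K

F = 10^(2.42/10) = 1.74582
T_e = (F − 1)·T₀ = (1.74582 − 1) × 290 = 216 K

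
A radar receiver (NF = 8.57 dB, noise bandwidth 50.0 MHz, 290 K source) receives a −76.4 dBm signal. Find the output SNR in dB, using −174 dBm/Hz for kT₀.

12.0 dB

Noise floor: N = −174 + 10 log₁₀(B) + NF
10 log₁₀(5.00×10⁷) = 76.99 dB
N = −174 + 76.99 + 8.57 = −88.44 dBm
SNR = P_sig − N = −76.4 − (−88.44) = 12.04 dB → 12.0 dB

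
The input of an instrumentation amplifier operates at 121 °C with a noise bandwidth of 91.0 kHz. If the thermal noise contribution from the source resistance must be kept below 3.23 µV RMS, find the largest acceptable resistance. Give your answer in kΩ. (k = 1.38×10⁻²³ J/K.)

T = 121 °C + 273.15 = 394.15 K
Johnson–Nyquist: V_n = √(4kTRB) ⇒ R = V_n² / (4kTB)
4kTB = 4 × 1.38×10⁻²³ × 394.15 × 9.10×10⁴ = 1.98×10⁻¹⁵
R = (3.23×10⁻⁶)² / 1.98×10⁻¹⁵ = 5.27×10³ Ω = 5.27 kΩ

5.27 kΩ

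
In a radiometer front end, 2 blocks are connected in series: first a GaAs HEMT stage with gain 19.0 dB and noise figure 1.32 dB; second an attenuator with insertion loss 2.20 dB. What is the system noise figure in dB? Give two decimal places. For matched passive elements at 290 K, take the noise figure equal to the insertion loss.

Convert to linear (a loss of L dB is a gain of −L dB): F_i = 10^(NF_i/10), G_i = 10^(G_i,dB/10)
  Stage 1: F_1 = 10^(1.32/10) = 1.355, G_1 = 10^(19.0/10) = 79.43
  Stage 2: F_2 = 10^(2.20/10) = 1.660, G_2 = 10^(−2.20/10) = 0.6026
Friis cascade:
  F = 1.355 + (1.660 − 1)/79.43 = 1.363
NF = 10 log₁₀(1.363) = 1.35 dB

1.35 dB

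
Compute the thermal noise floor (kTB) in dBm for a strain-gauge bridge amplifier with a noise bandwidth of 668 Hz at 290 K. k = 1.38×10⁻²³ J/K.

P_n = kTB = 1.38×10⁻²³ × 290 × 6.68×10² = 2.67×10⁻¹⁸ W
In dBm: 10 log₁₀(2.67×10⁻¹⁸ / 10⁻³) = −145.7 dBm

−145.7 dBm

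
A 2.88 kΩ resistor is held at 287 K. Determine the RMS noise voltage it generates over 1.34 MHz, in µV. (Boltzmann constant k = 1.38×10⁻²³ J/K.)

V_n = √(4kTRB)
4kTRB = 4 × 1.38×10⁻²³ × 287 × 2.88×10³ × 1.34×10⁶ = 6.11×10⁻¹¹ V²
V_n = √(6.11×10⁻¹¹) = 7.82×10⁻⁶ V = 7.82 µV

7.82 µV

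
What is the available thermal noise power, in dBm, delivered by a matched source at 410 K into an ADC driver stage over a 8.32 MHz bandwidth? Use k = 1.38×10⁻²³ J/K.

P_n = kTB = 1.38×10⁻²³ × 410 × 8.32×10⁶ = 4.71×10⁻¹⁴ W
In dBm: 10 log₁₀(4.71×10⁻¹⁴ / 10⁻³) = −103.3 dBm

−103.3 dBm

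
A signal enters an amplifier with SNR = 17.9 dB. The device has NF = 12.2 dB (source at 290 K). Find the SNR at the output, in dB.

By definition F = SNR_in/SNR_out, so in dB: SNR_out = SNR_in − NF
SNR_out = 17.9 − 12.2 = 5.7 dB

5.7 dB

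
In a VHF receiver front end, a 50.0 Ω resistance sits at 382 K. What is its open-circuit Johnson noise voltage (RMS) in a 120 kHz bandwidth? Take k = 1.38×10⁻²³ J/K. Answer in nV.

356 nV

V_n = √(4kTRB)
4kTRB = 4 × 1.38×10⁻²³ × 382 × 5.00×10¹ × 1.20×10⁵ = 1.27×10⁻¹³ V²
V_n = √(1.27×10⁻¹³) = 3.56×10⁻⁷ V = 356 nV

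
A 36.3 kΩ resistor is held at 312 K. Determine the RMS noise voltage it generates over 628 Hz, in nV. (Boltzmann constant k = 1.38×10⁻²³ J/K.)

V_n = √(4kTRB)
4kTRB = 4 × 1.38×10⁻²³ × 312 × 3.63×10⁴ × 6.28×10² = 3.93×10⁻¹³ V²
V_n = √(3.93×10⁻¹³) = 6.27×10⁻⁷ V = 627 nV

627 nV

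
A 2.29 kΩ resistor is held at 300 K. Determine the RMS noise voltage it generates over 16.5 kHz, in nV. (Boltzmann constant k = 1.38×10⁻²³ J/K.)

V_n = √(4kTRB)
4kTRB = 4 × 1.38×10⁻²³ × 300 × 2.29×10³ × 1.65×10⁴ = 6.26×10⁻¹³ V²
V_n = √(6.26×10⁻¹³) = 7.91×10⁻⁷ V = 791 nV

791 nV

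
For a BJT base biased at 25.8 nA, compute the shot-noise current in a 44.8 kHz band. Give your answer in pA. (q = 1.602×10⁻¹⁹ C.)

19.2 pA

I_n = √(2qI·B)
2qI·B = 2 × 1.602×10⁻¹⁹ × 2.58×10⁻⁸ × 4.48×10⁴ = 3.70×10⁻²² A²
I_n = √(3.70×10⁻²²) = 1.92×10⁻¹¹ A = 19.2 pA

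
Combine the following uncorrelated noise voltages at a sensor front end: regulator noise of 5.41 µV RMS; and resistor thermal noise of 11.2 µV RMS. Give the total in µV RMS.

Uncorrelated sources add in power (mean-square): V_tot = √(ΣV_i²)
V_tot = √[(5.41×10⁻⁶)² + (1.12×10⁻⁵)²] = 1.24×10⁻⁵ V = 12.4 µV

12.4 µV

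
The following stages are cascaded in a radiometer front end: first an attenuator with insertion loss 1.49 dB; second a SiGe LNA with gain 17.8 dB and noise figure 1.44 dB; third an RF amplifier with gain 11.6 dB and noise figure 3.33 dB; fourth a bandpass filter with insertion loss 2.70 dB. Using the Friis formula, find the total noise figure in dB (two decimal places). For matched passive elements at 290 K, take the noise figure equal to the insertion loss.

Convert to linear (a loss of L dB is a gain of −L dB): F_i = 10^(NF_i/10), G_i = 10^(G_i,dB/10)
  Stage 1: F_1 = 10^(1.49/10) = 1.409, G_1 = 10^(−1.49/10) = 0.7096
  Stage 2: F_2 = 10^(1.44/10) = 1.393, G_2 = 10^(17.8/10) = 60.26
  Stage 3: F_3 = 10^(3.33/10) = 2.153, G_3 = 10^(11.6/10) = 14.45
  Stage 4: F_4 = 10^(2.70/10) = 1.862, G_4 = 10^(−2.70/10) = 0.5370
Friis cascade:
  F = 1.409 + (1.393 − 1)/0.7096 + (2.153 − 1)/42.76 + (1.862 − 1)/618.0 = 1.992
NF = 10 log₁₀(1.992) = 2.99 dB

2.99 dB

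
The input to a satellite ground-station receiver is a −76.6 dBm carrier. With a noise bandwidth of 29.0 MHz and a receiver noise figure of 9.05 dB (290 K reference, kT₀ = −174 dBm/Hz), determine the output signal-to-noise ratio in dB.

Noise floor: N = −174 + 10 log₁₀(B) + NF
10 log₁₀(2.90×10⁷) = 74.62 dB
N = −174 + 74.62 + 9.05 = −90.33 dBm
SNR = P_sig − N = −76.6 − (−90.33) = 13.73 dB → 13.7 dB

13.7 dB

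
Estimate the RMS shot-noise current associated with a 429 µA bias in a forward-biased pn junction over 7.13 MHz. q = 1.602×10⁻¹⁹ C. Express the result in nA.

I_n = √(2qI·B)
2qI·B = 2 × 1.602×10⁻¹⁹ × 4.29×10⁻⁴ × 7.13×10⁶ = 9.80×10⁻¹⁶ A²
I_n = √(9.80×10⁻¹⁶) = 3.13×10⁻⁸ A = 31.3 nA

31.3 nA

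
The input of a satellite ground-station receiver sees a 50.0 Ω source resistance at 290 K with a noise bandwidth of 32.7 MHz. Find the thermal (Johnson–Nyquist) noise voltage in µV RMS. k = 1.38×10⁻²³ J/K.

V_n = √(4kTRB)
4kTRB = 4 × 1.38×10⁻²³ × 290 × 5.00×10¹ × 3.27×10⁷ = 2.62×10⁻¹¹ V²
V_n = √(2.62×10⁻¹¹) = 5.12×10⁻⁶ V = 5.12 µV

5.12 µV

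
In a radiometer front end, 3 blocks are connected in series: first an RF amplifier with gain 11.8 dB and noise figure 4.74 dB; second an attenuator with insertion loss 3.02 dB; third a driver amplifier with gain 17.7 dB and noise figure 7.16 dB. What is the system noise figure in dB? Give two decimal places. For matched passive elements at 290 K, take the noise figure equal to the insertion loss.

Convert to linear (a loss of L dB is a gain of −L dB): F_i = 10^(NF_i/10), G_i = 10^(G_i,dB/10)
  Stage 1: F_1 = 10^(4.74/10) = 2.979, G_1 = 10^(11.8/10) = 15.14
  Stage 2: F_2 = 10^(3.02/10) = 2.004, G_2 = 10^(−3.02/10) = 0.4989
  Stage 3: F_3 = 10^(7.16/10) = 5.200, G_3 = 10^(17.7/10) = 58.88
Friis cascade:
  F = 2.979 + (2.004 − 1)/15.14 + (5.200 − 1)/7.551 = 3.601
NF = 10 log₁₀(3.601) = 5.56 dB

5.56 dB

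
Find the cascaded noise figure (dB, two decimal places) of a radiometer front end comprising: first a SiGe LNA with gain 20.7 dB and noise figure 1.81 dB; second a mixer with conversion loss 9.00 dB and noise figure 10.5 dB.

Convert to linear (a loss of L dB is a gain of −L dB): F_i = 10^(NF_i/10), G_i = 10^(G_i,dB/10)
  Stage 1: F_1 = 10^(1.81/10) = 1.517, G_1 = 10^(20.7/10) = 117.5
  Stage 2: F_2 = 10^(10.5/10) = 11.22, G_2 = 10^(−9.00/10) = 0.1259
Friis cascade:
  F = 1.517 + (11.22 − 1)/117.5 = 1.604
NF = 10 log₁₀(1.604) = 2.05 dB

2.05 dB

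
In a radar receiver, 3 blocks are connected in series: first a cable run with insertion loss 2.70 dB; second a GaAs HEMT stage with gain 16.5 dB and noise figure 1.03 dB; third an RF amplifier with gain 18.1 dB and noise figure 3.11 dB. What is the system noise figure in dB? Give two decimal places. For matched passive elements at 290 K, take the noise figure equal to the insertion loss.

3.81 dB

Convert to linear (a loss of L dB is a gain of −L dB): F_i = 10^(NF_i/10), G_i = 10^(G_i,dB/10)
  Stage 1: F_1 = 10^(2.70/10) = 1.862, G_1 = 10^(−2.70/10) = 0.5370
  Stage 2: F_2 = 10^(1.03/10) = 1.268, G_2 = 10^(16.5/10) = 44.67
  Stage 3: F_3 = 10^(3.11/10) = 2.046, G_3 = 10^(18.1/10) = 64.57
Friis cascade:
  F = 1.862 + (1.268 − 1)/0.5370 + (2.046 − 1)/23.99 = 2.404
NF = 10 log₁₀(2.404) = 3.81 dB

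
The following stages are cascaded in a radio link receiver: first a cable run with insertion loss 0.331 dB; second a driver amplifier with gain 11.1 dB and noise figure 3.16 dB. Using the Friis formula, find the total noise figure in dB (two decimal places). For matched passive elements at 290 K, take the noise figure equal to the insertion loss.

Convert to linear (a loss of L dB is a gain of −L dB): F_i = 10^(NF_i/10), G_i = 10^(G_i,dB/10)
  Stage 1: F_1 = 10^(0.331/10) = 1.079, G_1 = 10^(−0.331/10) = 0.9266
  Stage 2: F_2 = 10^(3.16/10) = 2.070, G_2 = 10^(11.1/10) = 12.88
Friis cascade:
  F = 1.079 + (2.070 − 1)/0.9266 = 2.234
NF = 10 log₁₀(2.234) = 3.49 dB

3.49 dB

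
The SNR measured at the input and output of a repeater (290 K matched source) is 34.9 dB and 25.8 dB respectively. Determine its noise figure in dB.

NF (dB) = SNR_in(dB) − SNR_out(dB) when the source is at T₀
NF = 34.9 − 25.8 = 9.1 dB

9.1 dB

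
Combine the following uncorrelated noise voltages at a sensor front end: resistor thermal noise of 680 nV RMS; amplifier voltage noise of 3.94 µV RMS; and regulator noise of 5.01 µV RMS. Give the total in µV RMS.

Uncorrelated sources add in power (mean-square): V_tot = √(ΣV_i²)
V_tot = √[(6.80×10⁻⁷)² + (3.94×10⁻⁶)² + (5.01×10⁻⁶)²] = 6.41×10⁻⁶ V = 6.41 µV

6.41 µV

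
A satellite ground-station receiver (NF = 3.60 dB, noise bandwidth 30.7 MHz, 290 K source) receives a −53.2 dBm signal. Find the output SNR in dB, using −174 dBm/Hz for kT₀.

Noise floor: N = −174 + 10 log₁₀(B) + NF
10 log₁₀(3.07×10⁷) = 74.87 dB
N = −174 + 74.87 + 3.60 = −95.53 dBm
SNR = P_sig − N = −53.2 − (−95.53) = 42.33 dB → 42.3 dB

42.3 dB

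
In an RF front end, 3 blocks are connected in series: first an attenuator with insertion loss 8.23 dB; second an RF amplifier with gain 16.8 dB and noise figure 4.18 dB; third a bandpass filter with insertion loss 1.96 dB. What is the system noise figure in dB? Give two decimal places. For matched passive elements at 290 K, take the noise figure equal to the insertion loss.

Convert to linear (a loss of L dB is a gain of −L dB): F_i = 10^(NF_i/10), G_i = 10^(G_i,dB/10)
  Stage 1: F_1 = 10^(8.23/10) = 6.653, G_1 = 10^(−8.23/10) = 0.1503
  Stage 2: F_2 = 10^(4.18/10) = 2.618, G_2 = 10^(16.8/10) = 47.86
  Stage 3: F_3 = 10^(1.96/10) = 1.570, G_3 = 10^(−1.96/10) = 0.6368
Friis cascade:
  F = 6.653 + (2.618 − 1)/0.1503 + (1.570 − 1)/7.194 = 17.50
NF = 10 log₁₀(17.50) = 12.43 dB

12.43 dB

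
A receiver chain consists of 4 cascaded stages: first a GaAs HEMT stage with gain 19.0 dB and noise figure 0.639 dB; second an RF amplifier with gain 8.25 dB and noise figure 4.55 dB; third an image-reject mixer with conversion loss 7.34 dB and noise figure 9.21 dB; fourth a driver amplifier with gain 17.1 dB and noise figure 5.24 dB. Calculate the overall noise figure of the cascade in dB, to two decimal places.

0.86 dB

Convert to linear (a loss of L dB is a gain of −L dB): F_i = 10^(NF_i/10), G_i = 10^(G_i,dB/10)
  Stage 1: F_1 = 10^(0.639/10) = 1.159, G_1 = 10^(19.0/10) = 79.43
  Stage 2: F_2 = 10^(4.55/10) = 2.851, G_2 = 10^(8.25/10) = 6.683
  Stage 3: F_3 = 10^(9.21/10) = 8.337, G_3 = 10^(−7.34/10) = 0.1845
  Stage 4: F_4 = 10^(5.24/10) = 3.342, G_4 = 10^(17.1/10) = 51.29
Friis cascade:
  F = 1.159 + (2.851 − 1)/79.43 + (8.337 − 1)/530.9 + (3.342 − 1)/97.95 = 1.220
NF = 10 log₁₀(1.220) = 0.86 dB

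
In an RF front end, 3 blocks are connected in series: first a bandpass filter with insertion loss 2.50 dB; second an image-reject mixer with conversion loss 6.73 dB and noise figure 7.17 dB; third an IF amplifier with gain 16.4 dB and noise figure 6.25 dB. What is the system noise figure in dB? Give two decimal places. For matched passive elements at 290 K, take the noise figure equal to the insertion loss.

15.59 dB

Convert to linear (a loss of L dB is a gain of −L dB): F_i = 10^(NF_i/10), G_i = 10^(G_i,dB/10)
  Stage 1: F_1 = 10^(2.50/10) = 1.778, G_1 = 10^(−2.50/10) = 0.5623
  Stage 2: F_2 = 10^(7.17/10) = 5.212, G_2 = 10^(−6.73/10) = 0.2123
  Stage 3: F_3 = 10^(6.25/10) = 4.217, G_3 = 10^(16.4/10) = 43.65
Friis cascade:
  F = 1.778 + (5.212 − 1)/0.5623 + (4.217 − 1)/0.1194 = 36.21
NF = 10 log₁₀(36.21) = 15.59 dB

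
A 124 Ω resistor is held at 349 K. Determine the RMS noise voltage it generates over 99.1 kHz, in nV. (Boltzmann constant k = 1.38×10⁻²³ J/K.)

487 nV

V_n = √(4kTRB)
4kTRB = 4 × 1.38×10⁻²³ × 349 × 1.24×10² × 9.91×10⁴ = 2.37×10⁻¹³ V²
V_n = √(2.37×10⁻¹³) = 4.87×10⁻⁷ V = 487 nV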